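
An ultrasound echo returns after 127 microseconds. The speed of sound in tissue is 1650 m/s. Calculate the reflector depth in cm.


depth = c * t / 2
t = 127 us = 1.2700e-04 s
depth = 1650 * 1.2700e-04 / 2
depth = 0.104775 m = 10.4775 cm


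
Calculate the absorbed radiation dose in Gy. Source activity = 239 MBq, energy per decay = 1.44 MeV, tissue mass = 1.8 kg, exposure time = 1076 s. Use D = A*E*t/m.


A = 239 MBq = 2.3900e+08 Bq
E = 1.44 MeV = 2.30688e-13 J
D = A*E*t/m = 2.3900e+08*2.30688e-13*1076/1.8
D = 0.03296 Gy


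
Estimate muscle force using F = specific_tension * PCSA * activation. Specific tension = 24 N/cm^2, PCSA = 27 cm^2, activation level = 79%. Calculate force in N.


F = sigma * PCSA * activation
F = 24 * 27 * 0.79
F = 511.9 N


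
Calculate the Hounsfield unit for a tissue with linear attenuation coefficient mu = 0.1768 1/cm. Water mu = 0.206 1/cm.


HU = ((mu_tissue - mu_water) / mu_water) * 1000
HU = ((0.1768 - 0.206) / 0.206) * 1000
HU = -141.7


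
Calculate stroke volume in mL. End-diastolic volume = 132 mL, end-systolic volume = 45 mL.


SV = EDV - ESV
SV = 132 - 45
SV = 87 mL


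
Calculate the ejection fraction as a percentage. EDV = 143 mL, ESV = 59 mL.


SV = EDV - ESV = 143 - 59 = 84 mL
EF = SV/EDV * 100 = 84/143 * 100
EF = 58.74%


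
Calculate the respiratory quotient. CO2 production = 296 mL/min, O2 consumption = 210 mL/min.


RQ = VCO2 / VO2
RQ = 296 / 210
RQ = 1.41


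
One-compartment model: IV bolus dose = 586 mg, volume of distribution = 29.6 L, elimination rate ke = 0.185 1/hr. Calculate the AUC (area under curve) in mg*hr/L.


C0 = Dose/Vd = 586/29.6 = 19.7973 mg/L
AUC = C0/ke = 19.7973/0.185
AUC = 107 mg*hr/L


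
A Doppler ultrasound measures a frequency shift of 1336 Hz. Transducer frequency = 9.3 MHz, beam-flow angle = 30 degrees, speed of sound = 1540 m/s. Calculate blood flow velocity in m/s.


v = fd * c / (2 * f0 * cos(theta))
v = 1336 * 1540 / (2 * 9.3000e+06 * cos(30))
v = 0.1277 m/s


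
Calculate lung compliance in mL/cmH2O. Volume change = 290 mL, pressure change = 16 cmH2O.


C = dV / dP
C = 290 / 16
C = 18.12 mL/cmH2O


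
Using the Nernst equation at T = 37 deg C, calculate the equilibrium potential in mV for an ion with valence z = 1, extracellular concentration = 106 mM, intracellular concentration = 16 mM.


E = (RT/(zF)) * ln(C_out/C_in)
T = 37 + 273.15 = 310.15 K
E = (8.314 * 310.15 / (1 * 96485)) * ln(106/16)
E = 50.53 mV


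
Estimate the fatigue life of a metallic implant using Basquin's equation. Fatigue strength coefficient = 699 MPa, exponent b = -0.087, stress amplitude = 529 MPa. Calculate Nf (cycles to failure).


sigma_a = sigma_f' * (2Nf)^b
2Nf = (sigma_a/sigma_f')^(1/b)
2Nf = (529/699)^(1/-0.087)
2Nf = 24.606609
Nf = 12.3


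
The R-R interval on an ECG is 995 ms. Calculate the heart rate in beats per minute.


HR = 60 / RR_interval(s)
RR = 995 ms = 0.995 s
HR = 60 / 0.995 = 60.3 bpm


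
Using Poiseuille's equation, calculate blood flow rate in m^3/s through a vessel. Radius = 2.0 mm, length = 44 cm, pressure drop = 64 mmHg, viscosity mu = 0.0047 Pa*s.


Q = pi*r^4*dP / (8*mu*L)
r = 0.002 m, L = 0.44 m
dP = 64 mmHg = 8532.608 Pa
Q = 2.5925e-05 m^3/s


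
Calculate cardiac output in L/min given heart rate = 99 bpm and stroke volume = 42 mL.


CO = HR * SV
CO = 99 * 42 / 1000
CO = 4.158 L/min


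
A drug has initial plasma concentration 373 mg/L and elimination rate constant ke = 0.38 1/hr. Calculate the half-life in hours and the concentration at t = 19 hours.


t_half = ln(2) / ke = 0.693147 / 0.38 = 1.824 hr
C(t) = C0 * exp(-ke*t) = 373 * exp(-0.38*19)
C(19) = 0.273 mg/L


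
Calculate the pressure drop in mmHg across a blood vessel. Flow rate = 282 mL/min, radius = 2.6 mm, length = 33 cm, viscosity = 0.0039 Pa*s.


dP = 8*mu*L*Q / (pi*r^4)
Q = 282 mL/min = 4.7e-06 m^3/s
dP = 337.072 Pa = 337.072 / 133.322 mmHg = 2.528 mmHg


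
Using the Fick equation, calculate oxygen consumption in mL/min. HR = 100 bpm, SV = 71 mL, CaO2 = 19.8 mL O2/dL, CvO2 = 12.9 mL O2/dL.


CO = HR*SV = 100*71/1000 = 7.1 L/min
a-v O2 diff = 19.8 - 12.9 = 6.9 mL/dL
VO2 = CO * (CaO2-CvO2) * 10 dL/L
VO2 = 7.1 * 6.9 * 10
VO2 = 489.9 mL/min


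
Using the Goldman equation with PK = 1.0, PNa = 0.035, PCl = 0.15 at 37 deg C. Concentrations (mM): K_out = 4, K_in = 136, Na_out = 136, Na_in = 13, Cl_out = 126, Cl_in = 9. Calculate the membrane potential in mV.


Vm = (RT/F)*ln((PK*Ko + PNa*Nao + PCl*Cli)/(PK*Ki + PNa*Nai + PCl*Clo))
Numer = 10.11, Denom = 155.355
Vm = -73.02 mV


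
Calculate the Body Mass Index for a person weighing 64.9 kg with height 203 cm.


BMI = weight / height^2
height = 203 cm = 2.03 m
BMI = 64.9 / 2.03^2
BMI = 15.75 kg/m^2


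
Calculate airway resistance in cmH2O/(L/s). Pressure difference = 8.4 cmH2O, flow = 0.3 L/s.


R = dP / flow
R = 8.4 / 0.3
R = 28 cmH2O/(L/s)


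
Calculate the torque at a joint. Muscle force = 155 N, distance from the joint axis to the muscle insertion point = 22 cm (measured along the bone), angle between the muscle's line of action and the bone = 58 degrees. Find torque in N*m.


Torque = F * d * sin(theta)   (moment arm = d*sin(theta))
d = 22 cm = 0.22 m
Torque = 155 * 0.22 * sin(58)
Torque = 28.92 N*m


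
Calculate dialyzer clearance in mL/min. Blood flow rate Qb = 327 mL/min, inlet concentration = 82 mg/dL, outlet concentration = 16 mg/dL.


K = Qb * (Cb_in - Cb_out) / Cb_in
K = 327 * (82 - 16) / 82
K = 263.2 mL/min


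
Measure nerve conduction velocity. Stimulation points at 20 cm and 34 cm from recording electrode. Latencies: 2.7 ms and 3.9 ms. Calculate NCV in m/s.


Distance = (34 - 20) / 100 = 0.14 m
dt = (3.9 - 2.7) / 1000 = 0.0012 s
NCV = dist / dt = 116.7 m/s


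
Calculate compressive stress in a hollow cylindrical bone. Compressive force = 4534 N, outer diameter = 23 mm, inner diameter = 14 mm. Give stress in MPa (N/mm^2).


A = pi*(r_o^2 - r_i^2)
r_o = 11.5 mm, r_i = 7 mm
A = 261.538 mm^2
sigma = F/A = 4534 / 261.538
sigma = 17.34 MPa


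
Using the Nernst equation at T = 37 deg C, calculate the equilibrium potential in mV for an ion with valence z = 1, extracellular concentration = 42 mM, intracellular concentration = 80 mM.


E = (RT/(zF)) * ln(C_out/C_in)
T = 37 + 273.15 = 310.15 K
E = (8.314 * 310.15 / (1 * 96485)) * ln(42/80)
E = -17.22 mV


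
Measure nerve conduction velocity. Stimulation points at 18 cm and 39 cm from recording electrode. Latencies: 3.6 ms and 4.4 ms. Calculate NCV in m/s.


Distance = (39 - 18) / 100 = 0.21 m
dt = (4.4 - 3.6) / 1000 = 8.0000e-04 s
NCV = dist / dt = 262.5 m/s


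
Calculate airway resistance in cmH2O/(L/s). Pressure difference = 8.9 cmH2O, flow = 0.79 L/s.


R = dP / flow
R = 8.9 / 0.79
R = 11.27 cmH2O/(L/s)


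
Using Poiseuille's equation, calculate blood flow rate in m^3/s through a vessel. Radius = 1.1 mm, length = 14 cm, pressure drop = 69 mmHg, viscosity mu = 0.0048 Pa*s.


Q = pi*r^4*dP / (8*mu*L)
r = 0.0011 m, L = 0.14 m
dP = 69 mmHg = 9199.218 Pa
Q = 7.8707e-06 m^3/s


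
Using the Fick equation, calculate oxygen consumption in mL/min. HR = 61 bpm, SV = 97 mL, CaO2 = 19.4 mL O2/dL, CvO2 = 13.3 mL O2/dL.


CO = HR*SV = 61*97/1000 = 5.917 L/min
a-v O2 diff = 19.4 - 13.3 = 6.1 mL/dL
VO2 = CO * (CaO2-CvO2) * 10 dL/L
VO2 = 5.917 * 6.1 * 10
VO2 = 360.9 mL/min


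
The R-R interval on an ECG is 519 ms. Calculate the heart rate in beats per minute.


HR = 60 / RR_interval(s)
RR = 519 ms = 0.519 s
HR = 60 / 0.519 = 115.6 bpm


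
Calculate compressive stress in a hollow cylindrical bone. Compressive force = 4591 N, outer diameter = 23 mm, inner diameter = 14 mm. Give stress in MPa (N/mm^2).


A = pi*(r_o^2 - r_i^2)
r_o = 11.5 mm, r_i = 7 mm
A = 261.538 mm^2
sigma = F/A = 4591 / 261.538
sigma = 17.55 MPa


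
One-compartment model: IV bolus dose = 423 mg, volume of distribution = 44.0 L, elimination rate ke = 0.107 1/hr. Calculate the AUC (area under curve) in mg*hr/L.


C0 = Dose/Vd = 423/44.0 = 9.61364 mg/L
AUC = C0/ke = 9.61364/0.107
AUC = 89.85 mg*hr/L


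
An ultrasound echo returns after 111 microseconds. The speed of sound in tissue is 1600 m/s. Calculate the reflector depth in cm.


depth = c * t / 2
t = 111 us = 1.1100e-04 s
depth = 1600 * 1.1100e-04 / 2
depth = 0.0888 m = 8.88 cm


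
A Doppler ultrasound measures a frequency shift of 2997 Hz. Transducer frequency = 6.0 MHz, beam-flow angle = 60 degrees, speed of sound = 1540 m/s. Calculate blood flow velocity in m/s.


v = fd * c / (2 * f0 * cos(theta))
v = 2997 * 1540 / (2 * 6.0000e+06 * cos(60))
v = 0.7692 m/s


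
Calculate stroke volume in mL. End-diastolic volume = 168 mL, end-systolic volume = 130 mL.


SV = EDV - ESV
SV = 168 - 130
SV = 38 mL


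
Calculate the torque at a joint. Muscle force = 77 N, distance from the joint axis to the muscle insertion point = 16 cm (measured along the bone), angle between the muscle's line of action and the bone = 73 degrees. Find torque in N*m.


Torque = F * d * sin(theta)   (moment arm = d*sin(theta))
d = 16 cm = 0.16 m
Torque = 77 * 0.16 * sin(73)
Torque = 11.78 N*m


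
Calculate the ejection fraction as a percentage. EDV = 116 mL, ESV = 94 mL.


SV = EDV - ESV = 116 - 94 = 22 mL
EF = SV/EDV * 100 = 22/116 * 100
EF = 18.97%


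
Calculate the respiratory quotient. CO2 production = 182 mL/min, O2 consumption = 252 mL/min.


RQ = VCO2 / VO2
RQ = 182 / 252
RQ = 0.7222


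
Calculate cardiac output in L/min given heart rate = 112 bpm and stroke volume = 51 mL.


CO = HR * SV
CO = 112 * 51 / 1000
CO = 5.712 L/min


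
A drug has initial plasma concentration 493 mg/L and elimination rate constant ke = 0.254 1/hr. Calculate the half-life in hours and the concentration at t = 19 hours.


t_half = ln(2) / ke = 0.693147 / 0.254 = 2.729 hr
C(t) = C0 * exp(-ke*t) = 493 * exp(-0.254*19)
C(19) = 3.953 mg/L


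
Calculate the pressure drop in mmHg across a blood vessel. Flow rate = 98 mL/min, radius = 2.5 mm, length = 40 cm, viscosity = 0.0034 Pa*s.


dP = 8*mu*L*Q / (pi*r^4)
Q = 98 mL/min = 1.63333e-06 m^3/s
dP = 144.808 Pa = 144.808 / 133.322 mmHg = 1.086 mmHg


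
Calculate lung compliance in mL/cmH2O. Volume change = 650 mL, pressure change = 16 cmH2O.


C = dV / dP
C = 650 / 16
C = 40.62 mL/cmH2O


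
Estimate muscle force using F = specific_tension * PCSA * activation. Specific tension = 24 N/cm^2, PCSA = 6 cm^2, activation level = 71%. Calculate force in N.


F = sigma * PCSA * activation
F = 24 * 6 * 0.71
F = 102.2 N


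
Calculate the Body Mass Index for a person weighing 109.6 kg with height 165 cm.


BMI = weight / height^2
height = 165 cm = 1.65 m
BMI = 109.6 / 1.65^2
BMI = 40.26 kg/m^2


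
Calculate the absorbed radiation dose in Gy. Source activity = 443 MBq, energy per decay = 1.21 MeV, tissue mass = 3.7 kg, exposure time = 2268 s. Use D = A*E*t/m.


A = 443 MBq = 4.4300e+08 Bq
E = 1.21 MeV = 1.93842e-13 J
D = A*E*t/m = 4.4300e+08*1.93842e-13*2268/3.7
D = 0.05264 Gy


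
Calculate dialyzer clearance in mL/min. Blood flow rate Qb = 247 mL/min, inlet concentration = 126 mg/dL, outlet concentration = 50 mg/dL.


K = Qb * (Cb_in - Cb_out) / Cb_in
K = 247 * (126 - 50) / 126
K = 149 mL/min


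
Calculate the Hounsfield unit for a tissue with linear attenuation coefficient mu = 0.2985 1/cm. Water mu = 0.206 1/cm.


HU = ((mu_tissue - mu_water) / mu_water) * 1000
HU = ((0.2985 - 0.206) / 0.206) * 1000
HU = 449


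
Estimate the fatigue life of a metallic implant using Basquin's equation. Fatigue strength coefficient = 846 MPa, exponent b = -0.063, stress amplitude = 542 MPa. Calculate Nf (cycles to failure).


sigma_a = sigma_f' * (2Nf)^b
2Nf = (sigma_a/sigma_f')^(1/b)
2Nf = (542/846)^(1/-0.063)
2Nf = 1173.2273
Nf = 586.6


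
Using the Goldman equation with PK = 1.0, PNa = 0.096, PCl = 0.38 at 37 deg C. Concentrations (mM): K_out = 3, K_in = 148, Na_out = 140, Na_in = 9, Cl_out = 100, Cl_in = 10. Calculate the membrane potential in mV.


Vm = (RT/F)*ln((PK*Ko + PNa*Nao + PCl*Cli)/(PK*Ki + PNa*Nai + PCl*Clo))
Numer = 20.24, Denom = 186.864
Vm = -59.4 mV


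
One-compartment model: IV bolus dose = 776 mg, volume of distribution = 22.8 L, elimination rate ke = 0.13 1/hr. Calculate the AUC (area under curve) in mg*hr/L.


C0 = Dose/Vd = 776/22.8 = 34.0351 mg/L
AUC = C0/ke = 34.0351/0.13
AUC = 261.8 mg*hr/L


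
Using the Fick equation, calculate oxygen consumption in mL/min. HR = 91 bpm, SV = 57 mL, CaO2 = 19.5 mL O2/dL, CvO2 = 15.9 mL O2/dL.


CO = HR*SV = 91*57/1000 = 5.187 L/min
a-v O2 diff = 19.5 - 15.9 = 3.6 mL/dL
VO2 = CO * (CaO2-CvO2) * 10 dL/L
VO2 = 5.187 * 3.6 * 10
VO2 = 186.7 mL/min


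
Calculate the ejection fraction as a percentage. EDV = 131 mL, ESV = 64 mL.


SV = EDV - ESV = 131 - 64 = 67 mL
EF = SV/EDV * 100 = 67/131 * 100
EF = 51.15%


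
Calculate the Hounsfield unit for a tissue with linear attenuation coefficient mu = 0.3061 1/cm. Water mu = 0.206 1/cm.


HU = ((mu_tissue - mu_water) / mu_water) * 1000
HU = ((0.3061 - 0.206) / 0.206) * 1000
HU = 485.9


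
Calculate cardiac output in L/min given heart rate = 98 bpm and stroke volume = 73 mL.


CO = HR * SV
CO = 98 * 73 / 1000
CO = 7.154 L/min


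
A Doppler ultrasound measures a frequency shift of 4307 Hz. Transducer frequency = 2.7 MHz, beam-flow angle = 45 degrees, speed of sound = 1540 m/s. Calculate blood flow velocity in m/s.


v = fd * c / (2 * f0 * cos(theta))
v = 4307 * 1540 / (2 * 2.7000e+06 * cos(45))
v = 1.737 m/s


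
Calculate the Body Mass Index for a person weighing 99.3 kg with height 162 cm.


BMI = weight / height^2
height = 162 cm = 1.62 m
BMI = 99.3 / 1.62^2
BMI = 37.84 kg/m^2


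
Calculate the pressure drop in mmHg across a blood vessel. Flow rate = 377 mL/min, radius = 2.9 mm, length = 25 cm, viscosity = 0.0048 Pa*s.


dP = 8*mu*L*Q / (pi*r^4)
Q = 377 mL/min = 6.28333e-06 m^3/s
dP = 271.468 Pa = 271.468 / 133.322 mmHg = 2.036 mmHg


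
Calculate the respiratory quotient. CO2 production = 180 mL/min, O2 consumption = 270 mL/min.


RQ = VCO2 / VO2
RQ = 180 / 270
RQ = 0.6667


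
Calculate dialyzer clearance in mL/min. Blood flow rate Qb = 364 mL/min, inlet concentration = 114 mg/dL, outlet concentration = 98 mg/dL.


K = Qb * (Cb_in - Cb_out) / Cb_in
K = 364 * (114 - 98) / 114
K = 51.09 mL/min


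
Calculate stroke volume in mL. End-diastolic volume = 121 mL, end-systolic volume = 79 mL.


SV = EDV - ESV
SV = 121 - 79
SV = 42 mL


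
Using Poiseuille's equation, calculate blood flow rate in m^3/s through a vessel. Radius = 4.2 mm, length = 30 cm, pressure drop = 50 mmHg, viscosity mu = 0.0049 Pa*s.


Q = pi*r^4*dP / (8*mu*L)
r = 0.0042 m, L = 0.3 m
dP = 50 mmHg = 6666.1 Pa
Q = 5.5413e-04 m^3/s


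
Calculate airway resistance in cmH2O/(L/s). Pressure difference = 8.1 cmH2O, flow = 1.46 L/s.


R = dP / flow
R = 8.1 / 1.46
R = 5.548 cmH2O/(L/s)


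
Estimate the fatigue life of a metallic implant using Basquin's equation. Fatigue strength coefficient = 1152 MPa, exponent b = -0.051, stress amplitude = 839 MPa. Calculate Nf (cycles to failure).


sigma_a = sigma_f' * (2Nf)^b
2Nf = (sigma_a/sigma_f')^(1/b)
2Nf = (839/1152)^(1/-0.051)
2Nf = 500.97273
Nf = 250.5


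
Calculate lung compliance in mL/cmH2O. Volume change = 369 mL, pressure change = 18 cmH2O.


C = dV / dP
C = 369 / 18
C = 20.5 mL/cmH2O


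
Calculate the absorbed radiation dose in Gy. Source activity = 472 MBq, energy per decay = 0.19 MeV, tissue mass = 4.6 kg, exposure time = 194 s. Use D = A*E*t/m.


A = 472 MBq = 4.7200e+08 Bq
E = 0.19 MeV = 3.0438e-14 J
D = A*E*t/m = 4.7200e+08*3.0438e-14*194/4.6
D = 6.0590e-04 Gy


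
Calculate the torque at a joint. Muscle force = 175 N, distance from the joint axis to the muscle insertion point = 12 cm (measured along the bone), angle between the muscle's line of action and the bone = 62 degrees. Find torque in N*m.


Torque = F * d * sin(theta)   (moment arm = d*sin(theta))
d = 12 cm = 0.12 m
Torque = 175 * 0.12 * sin(62)
Torque = 18.54 N*m


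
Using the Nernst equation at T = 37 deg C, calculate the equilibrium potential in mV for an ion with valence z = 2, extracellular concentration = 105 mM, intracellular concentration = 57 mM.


E = (RT/(zF)) * ln(C_out/C_in)
T = 37 + 273.15 = 310.15 K
E = (8.314 * 310.15 / (2 * 96485)) * ln(105/57)
E = 8.163 mV


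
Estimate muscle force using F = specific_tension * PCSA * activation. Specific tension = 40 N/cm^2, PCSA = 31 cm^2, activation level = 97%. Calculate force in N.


F = sigma * PCSA * activation
F = 40 * 31 * 0.97
F = 1203 N


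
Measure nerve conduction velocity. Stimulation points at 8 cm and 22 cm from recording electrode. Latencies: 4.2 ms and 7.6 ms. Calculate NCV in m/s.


Distance = (22 - 8) / 100 = 0.14 m
dt = (7.6 - 4.2) / 1000 = 0.0034 s
NCV = dist / dt = 41.18 m/s


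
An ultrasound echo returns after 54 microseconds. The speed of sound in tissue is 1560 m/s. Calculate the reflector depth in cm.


depth = c * t / 2
t = 54 us = 5.4000e-05 s
depth = 1560 * 5.4000e-05 / 2
depth = 0.04212 m = 4.212 cm


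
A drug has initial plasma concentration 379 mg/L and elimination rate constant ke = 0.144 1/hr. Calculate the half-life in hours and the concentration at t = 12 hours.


t_half = ln(2) / ke = 0.693147 / 0.144 = 4.814 hr
C(t) = C0 * exp(-ke*t) = 379 * exp(-0.144*12)
C(12) = 67.33 mg/L


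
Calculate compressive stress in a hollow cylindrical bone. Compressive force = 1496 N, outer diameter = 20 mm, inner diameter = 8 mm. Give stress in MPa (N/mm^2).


A = pi*(r_o^2 - r_i^2)
r_o = 10 mm, r_i = 4 mm
A = 263.894 mm^2
sigma = F/A = 1496 / 263.894
sigma = 5.669 MPa


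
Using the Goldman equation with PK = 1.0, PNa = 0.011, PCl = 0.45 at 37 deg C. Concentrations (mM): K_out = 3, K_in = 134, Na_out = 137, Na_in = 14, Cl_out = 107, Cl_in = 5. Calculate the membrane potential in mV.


Vm = (RT/F)*ln((PK*Ko + PNa*Nao + PCl*Cli)/(PK*Ki + PNa*Nai + PCl*Clo))
Numer = 6.757, Denom = 182.304
Vm = -88.06 mV


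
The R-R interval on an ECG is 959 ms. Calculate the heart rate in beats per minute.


HR = 60 / RR_interval(s)
RR = 959 ms = 0.959 s
HR = 60 / 0.959 = 62.57 bpm


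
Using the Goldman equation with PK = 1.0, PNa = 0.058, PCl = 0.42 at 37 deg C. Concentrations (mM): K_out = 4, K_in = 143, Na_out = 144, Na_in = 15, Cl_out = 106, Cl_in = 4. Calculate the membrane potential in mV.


Vm = (RT/F)*ln((PK*Ko + PNa*Nao + PCl*Cli)/(PK*Ki + PNa*Nai + PCl*Clo))
Numer = 14.032, Denom = 188.39
Vm = -69.41 mV


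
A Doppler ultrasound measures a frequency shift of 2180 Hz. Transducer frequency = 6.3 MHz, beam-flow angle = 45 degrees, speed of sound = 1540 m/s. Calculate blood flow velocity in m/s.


v = fd * c / (2 * f0 * cos(theta))
v = 2180 * 1540 / (2 * 6.3000e+06 * cos(45))
v = 0.3768 m/s


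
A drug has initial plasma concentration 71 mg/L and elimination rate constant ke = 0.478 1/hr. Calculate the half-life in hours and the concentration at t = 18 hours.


t_half = ln(2) / ke = 0.693147 / 0.478 = 1.45 hr
C(t) = C0 * exp(-ke*t) = 71 * exp(-0.478*18)
C(18) = 0.01302 mg/L


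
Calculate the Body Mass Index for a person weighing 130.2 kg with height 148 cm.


BMI = weight / height^2
height = 148 cm = 1.48 m
BMI = 130.2 / 1.48^2
BMI = 59.44 kg/m^2


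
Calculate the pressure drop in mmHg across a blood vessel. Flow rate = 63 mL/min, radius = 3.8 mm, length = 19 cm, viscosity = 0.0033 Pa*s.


dP = 8*mu*L*Q / (pi*r^4)
Q = 63 mL/min = 1.05e-06 m^3/s
dP = 8.04012 Pa = 8.04012 / 133.322 mmHg = 0.06031 mmHg


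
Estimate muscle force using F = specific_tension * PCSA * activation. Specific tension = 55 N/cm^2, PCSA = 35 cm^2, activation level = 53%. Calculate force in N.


F = sigma * PCSA * activation
F = 55 * 35 * 0.53
F = 1020 N


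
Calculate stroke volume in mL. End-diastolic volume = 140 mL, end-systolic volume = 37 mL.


SV = EDV - ESV
SV = 140 - 37
SV = 103 mL


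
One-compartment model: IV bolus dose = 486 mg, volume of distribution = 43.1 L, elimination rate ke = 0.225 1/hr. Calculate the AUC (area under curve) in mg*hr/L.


C0 = Dose/Vd = 486/43.1 = 11.2761 mg/L
AUC = C0/ke = 11.2761/0.225
AUC = 50.12 mg*hr/L


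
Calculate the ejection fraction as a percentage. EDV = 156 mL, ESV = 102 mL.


SV = EDV - ESV = 156 - 102 = 54 mL
EF = SV/EDV * 100 = 54/156 * 100
EF = 34.62%


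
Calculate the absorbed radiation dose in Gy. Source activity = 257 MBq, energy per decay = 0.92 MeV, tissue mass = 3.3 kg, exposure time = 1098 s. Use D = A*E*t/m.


A = 257 MBq = 2.5700e+08 Bq
E = 0.92 MeV = 1.47384e-13 J
D = A*E*t/m = 2.5700e+08*1.47384e-13*1098/3.3
D = 0.0126 Gy


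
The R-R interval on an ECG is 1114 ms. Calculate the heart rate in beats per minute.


HR = 60 / RR_interval(s)
RR = 1114 ms = 1.114 s
HR = 60 / 1.114 = 53.86 bpm


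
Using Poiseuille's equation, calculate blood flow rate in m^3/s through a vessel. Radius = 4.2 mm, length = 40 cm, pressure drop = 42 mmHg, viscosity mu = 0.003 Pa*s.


Q = pi*r^4*dP / (8*mu*L)
r = 0.0042 m, L = 0.4 m
dP = 42 mmHg = 5599.524 Pa
Q = 5.7020e-04 m^3/s


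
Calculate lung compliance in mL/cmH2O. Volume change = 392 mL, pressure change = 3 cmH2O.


C = dV / dP
C = 392 / 3
C = 130.7 mL/cmH2O


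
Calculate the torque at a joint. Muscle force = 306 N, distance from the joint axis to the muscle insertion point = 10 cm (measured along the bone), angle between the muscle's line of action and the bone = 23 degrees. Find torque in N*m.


Torque = F * d * sin(theta)   (moment arm = d*sin(theta))
d = 10 cm = 0.1 m
Torque = 306 * 0.1 * sin(23)
Torque = 11.96 N*m


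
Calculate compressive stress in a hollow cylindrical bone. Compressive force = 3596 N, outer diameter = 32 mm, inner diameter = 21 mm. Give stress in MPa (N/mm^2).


A = pi*(r_o^2 - r_i^2)
r_o = 16 mm, r_i = 10.5 mm
A = 457.887 mm^2
sigma = F/A = 3596 / 457.887
sigma = 7.853 MPa


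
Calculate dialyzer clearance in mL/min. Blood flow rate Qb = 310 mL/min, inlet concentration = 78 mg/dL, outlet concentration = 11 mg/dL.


K = Qb * (Cb_in - Cb_out) / Cb_in
K = 310 * (78 - 11) / 78
K = 266.3 mL/min


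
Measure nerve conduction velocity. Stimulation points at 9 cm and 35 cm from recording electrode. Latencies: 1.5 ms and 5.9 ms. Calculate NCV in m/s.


Distance = (35 - 9) / 100 = 0.26 m
dt = (5.9 - 1.5) / 1000 = 0.0044 s
NCV = dist / dt = 59.09 m/s


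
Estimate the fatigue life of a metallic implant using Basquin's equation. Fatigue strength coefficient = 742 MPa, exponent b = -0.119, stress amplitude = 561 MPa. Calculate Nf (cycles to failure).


sigma_a = sigma_f' * (2Nf)^b
2Nf = (sigma_a/sigma_f')^(1/b)
2Nf = (561/742)^(1/-0.119)
2Nf = 10.483661
Nf = 5.242


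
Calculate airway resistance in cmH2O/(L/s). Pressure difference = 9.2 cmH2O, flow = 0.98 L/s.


R = dP / flow
R = 9.2 / 0.98
R = 9.388 cmH2O/(L/s)


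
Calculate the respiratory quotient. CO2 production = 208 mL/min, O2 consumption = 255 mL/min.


RQ = VCO2 / VO2
RQ = 208 / 255
RQ = 0.8157


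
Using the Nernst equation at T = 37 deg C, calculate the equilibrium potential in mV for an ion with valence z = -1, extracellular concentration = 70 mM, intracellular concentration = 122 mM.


E = (RT/(zF)) * ln(C_out/C_in)
T = 37 + 273.15 = 310.15 K
E = (8.314 * 310.15 / (-1 * 96485)) * ln(70/122)
E = 14.85 mV


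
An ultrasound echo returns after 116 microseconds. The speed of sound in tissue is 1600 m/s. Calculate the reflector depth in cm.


depth = c * t / 2
t = 116 us = 1.1600e-04 s
depth = 1600 * 1.1600e-04 / 2
depth = 0.0928 m = 9.28 cm


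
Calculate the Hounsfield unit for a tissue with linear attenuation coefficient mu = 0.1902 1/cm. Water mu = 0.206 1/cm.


HU = ((mu_tissue - mu_water) / mu_water) * 1000
HU = ((0.1902 - 0.206) / 0.206) * 1000
HU = -76.7


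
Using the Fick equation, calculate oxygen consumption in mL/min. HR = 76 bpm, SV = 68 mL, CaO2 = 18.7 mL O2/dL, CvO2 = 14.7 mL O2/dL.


CO = HR*SV = 76*68/1000 = 5.168 L/min
a-v O2 diff = 18.7 - 14.7 = 4 mL/dL
VO2 = CO * (CaO2-CvO2) * 10 dL/L
VO2 = 5.168 * 4 * 10
VO2 = 206.7 mL/min


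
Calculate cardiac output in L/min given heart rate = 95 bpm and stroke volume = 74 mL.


CO = HR * SV
CO = 95 * 74 / 1000
CO = 7.03 L/min


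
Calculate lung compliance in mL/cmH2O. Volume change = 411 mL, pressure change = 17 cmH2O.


C = dV / dP
C = 411 / 17
C = 24.18 mL/cmH2O


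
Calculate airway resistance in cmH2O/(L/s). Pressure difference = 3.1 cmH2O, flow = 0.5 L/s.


R = dP / flow
R = 3.1 / 0.5
R = 6.2 cmH2O/(L/s)


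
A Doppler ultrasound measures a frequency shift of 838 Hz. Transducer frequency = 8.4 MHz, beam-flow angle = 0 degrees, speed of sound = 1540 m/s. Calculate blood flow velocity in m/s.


v = fd * c / (2 * f0 * cos(theta))
v = 838 * 1540 / (2 * 8.4000e+06 * cos(0))
v = 0.07682 m/s


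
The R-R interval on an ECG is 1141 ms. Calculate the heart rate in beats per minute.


HR = 60 / RR_interval(s)
RR = 1141 ms = 1.141 s
HR = 60 / 1.141 = 52.59 bpm


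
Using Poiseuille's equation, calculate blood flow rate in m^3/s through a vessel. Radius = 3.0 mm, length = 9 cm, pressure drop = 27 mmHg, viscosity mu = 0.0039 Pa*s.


Q = pi*r^4*dP / (8*mu*L)
r = 0.003 m, L = 0.09 m
dP = 27 mmHg = 3599.694 Pa
Q = 3.2621e-04 m^3/s


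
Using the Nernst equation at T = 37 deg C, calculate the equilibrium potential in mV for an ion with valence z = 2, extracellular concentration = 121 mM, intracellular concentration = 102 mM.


E = (RT/(zF)) * ln(C_out/C_in)
T = 37 + 273.15 = 310.15 K
E = (8.314 * 310.15 / (2 * 96485)) * ln(121/102)
E = 2.283 mV


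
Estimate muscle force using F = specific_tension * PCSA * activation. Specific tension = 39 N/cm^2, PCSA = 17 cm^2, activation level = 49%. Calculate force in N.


F = sigma * PCSA * activation
F = 39 * 17 * 0.49
F = 324.9 N


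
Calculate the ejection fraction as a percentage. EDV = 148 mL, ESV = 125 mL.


SV = EDV - ESV = 148 - 125 = 23 mL
EF = SV/EDV * 100 = 23/148 * 100
EF = 15.54%


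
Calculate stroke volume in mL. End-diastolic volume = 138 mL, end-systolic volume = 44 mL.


SV = EDV - ESV
SV = 138 - 44
SV = 94 mL


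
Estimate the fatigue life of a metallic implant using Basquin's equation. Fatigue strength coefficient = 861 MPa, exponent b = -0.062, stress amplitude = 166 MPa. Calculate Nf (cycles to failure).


sigma_a = sigma_f' * (2Nf)^b
2Nf = (sigma_a/sigma_f')^(1/b)
2Nf = (166/861)^(1/-0.062)
2Nf = 3.3928569e+11
Nf = 1.6964e+11


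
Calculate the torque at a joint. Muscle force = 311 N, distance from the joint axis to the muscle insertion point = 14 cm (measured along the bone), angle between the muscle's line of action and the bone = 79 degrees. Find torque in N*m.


Torque = F * d * sin(theta)   (moment arm = d*sin(theta))
d = 14 cm = 0.14 m
Torque = 311 * 0.14 * sin(79)
Torque = 42.74 N*m


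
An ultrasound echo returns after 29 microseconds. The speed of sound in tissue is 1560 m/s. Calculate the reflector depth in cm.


depth = c * t / 2
t = 29 us = 2.9000e-05 s
depth = 1560 * 2.9000e-05 / 2
depth = 0.02262 m = 2.262 cm


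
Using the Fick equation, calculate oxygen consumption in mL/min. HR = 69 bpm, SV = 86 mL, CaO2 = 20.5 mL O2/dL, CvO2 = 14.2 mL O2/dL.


CO = HR*SV = 69*86/1000 = 5.934 L/min
a-v O2 diff = 20.5 - 14.2 = 6.3 mL/dL
VO2 = CO * (CaO2-CvO2) * 10 dL/L
VO2 = 5.934 * 6.3 * 10
VO2 = 373.8 mL/min


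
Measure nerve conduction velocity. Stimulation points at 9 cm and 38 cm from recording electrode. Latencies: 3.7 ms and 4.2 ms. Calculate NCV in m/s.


Distance = (38 - 9) / 100 = 0.29 m
dt = (4.2 - 3.7) / 1000 = 5.0000e-04 s
NCV = dist / dt = 580 m/s


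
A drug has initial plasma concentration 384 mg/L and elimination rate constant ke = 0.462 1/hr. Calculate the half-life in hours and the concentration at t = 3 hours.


t_half = ln(2) / ke = 0.693147 / 0.462 = 1.5 hr
C(t) = C0 * exp(-ke*t) = 384 * exp(-0.462*3)
C(3) = 96.03 mg/L


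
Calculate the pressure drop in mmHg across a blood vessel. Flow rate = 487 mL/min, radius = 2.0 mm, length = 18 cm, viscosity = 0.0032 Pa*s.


dP = 8*mu*L*Q / (pi*r^4)
Q = 487 mL/min = 8.11667e-06 m^3/s
dP = 744.081 Pa = 744.081 / 133.322 mmHg = 5.581 mmHg


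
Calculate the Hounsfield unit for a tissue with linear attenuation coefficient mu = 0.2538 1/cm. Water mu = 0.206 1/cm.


HU = ((mu_tissue - mu_water) / mu_water) * 1000
HU = ((0.2538 - 0.206) / 0.206) * 1000
HU = 232


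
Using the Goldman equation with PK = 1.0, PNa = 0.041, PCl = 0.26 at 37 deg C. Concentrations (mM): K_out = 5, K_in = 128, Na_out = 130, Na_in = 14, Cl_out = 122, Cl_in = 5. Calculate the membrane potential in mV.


Vm = (RT/F)*ln((PK*Ko + PNa*Nao + PCl*Cli)/(PK*Ki + PNa*Nai + PCl*Clo))
Numer = 11.63, Denom = 160.294
Vm = -70.11 mV


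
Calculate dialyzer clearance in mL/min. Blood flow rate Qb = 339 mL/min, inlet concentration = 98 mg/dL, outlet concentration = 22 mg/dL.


K = Qb * (Cb_in - Cb_out) / Cb_in
K = 339 * (98 - 22) / 98
K = 262.9 mL/min


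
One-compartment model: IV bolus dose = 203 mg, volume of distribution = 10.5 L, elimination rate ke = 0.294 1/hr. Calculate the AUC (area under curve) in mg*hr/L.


C0 = Dose/Vd = 203/10.5 = 19.3333 mg/L
AUC = C0/ke = 19.3333/0.294
AUC = 65.76 mg*hr/L


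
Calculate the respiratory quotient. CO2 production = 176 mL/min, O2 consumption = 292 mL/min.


RQ = VCO2 / VO2
RQ = 176 / 292
RQ = 0.6027


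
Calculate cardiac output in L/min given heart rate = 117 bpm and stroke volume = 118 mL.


CO = HR * SV
CO = 117 * 118 / 1000
CO = 13.81 L/min


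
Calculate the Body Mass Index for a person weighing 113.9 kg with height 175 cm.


BMI = weight / height^2
height = 175 cm = 1.75 m
BMI = 113.9 / 1.75^2
BMI = 37.19 kg/m^2


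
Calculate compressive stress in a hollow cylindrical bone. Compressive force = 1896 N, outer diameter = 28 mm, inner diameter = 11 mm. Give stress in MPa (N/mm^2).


A = pi*(r_o^2 - r_i^2)
r_o = 14 mm, r_i = 5.5 mm
A = 520.719 mm^2
sigma = F/A = 1896 / 520.719
sigma = 3.641 MPa


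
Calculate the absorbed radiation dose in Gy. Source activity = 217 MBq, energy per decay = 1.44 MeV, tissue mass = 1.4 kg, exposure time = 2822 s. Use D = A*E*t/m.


A = 217 MBq = 2.1700e+08 Bq
E = 1.44 MeV = 2.30688e-13 J
D = A*E*t/m = 2.1700e+08*2.30688e-13*2822/1.4
D = 0.1009 Gy


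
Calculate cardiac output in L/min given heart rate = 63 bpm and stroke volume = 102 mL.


CO = HR * SV
CO = 63 * 102 / 1000
CO = 6.426 L/min


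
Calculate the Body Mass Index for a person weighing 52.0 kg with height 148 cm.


BMI = weight / height^2
height = 148 cm = 1.48 m
BMI = 52.0 / 1.48^2
BMI = 23.74 kg/m^2


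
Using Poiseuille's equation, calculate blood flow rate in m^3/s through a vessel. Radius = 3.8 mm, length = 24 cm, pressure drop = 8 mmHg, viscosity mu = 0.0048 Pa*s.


Q = pi*r^4*dP / (8*mu*L)
r = 0.0038 m, L = 0.24 m
dP = 8 mmHg = 1066.576 Pa
Q = 7.5811e-05 m^3/s


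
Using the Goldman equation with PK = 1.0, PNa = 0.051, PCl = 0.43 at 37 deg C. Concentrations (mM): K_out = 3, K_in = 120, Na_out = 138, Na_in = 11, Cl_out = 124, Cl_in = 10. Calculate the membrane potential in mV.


Vm = (RT/F)*ln((PK*Ko + PNa*Nao + PCl*Cli)/(PK*Ki + PNa*Nai + PCl*Clo))
Numer = 14.338, Denom = 173.881
Vm = -66.69 mV


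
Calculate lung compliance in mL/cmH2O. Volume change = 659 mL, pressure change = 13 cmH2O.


C = dV / dP
C = 659 / 13
C = 50.69 mL/cmH2O


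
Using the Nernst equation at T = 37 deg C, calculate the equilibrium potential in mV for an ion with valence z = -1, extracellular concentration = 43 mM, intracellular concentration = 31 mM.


E = (RT/(zF)) * ln(C_out/C_in)
T = 37 + 273.15 = 310.15 K
E = (8.314 * 310.15 / (-1 * 96485)) * ln(43/31)
E = -8.745 mV


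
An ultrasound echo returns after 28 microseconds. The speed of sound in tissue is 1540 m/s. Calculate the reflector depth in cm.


depth = c * t / 2
t = 28 us = 2.8000e-05 s
depth = 1540 * 2.8000e-05 / 2
depth = 0.02156 m = 2.156 cm


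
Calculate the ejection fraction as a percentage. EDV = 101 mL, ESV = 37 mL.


SV = EDV - ESV = 101 - 37 = 64 mL
EF = SV/EDV * 100 = 64/101 * 100
EF = 63.37%


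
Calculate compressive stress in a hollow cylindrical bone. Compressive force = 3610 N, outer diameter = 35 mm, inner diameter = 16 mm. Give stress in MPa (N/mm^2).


A = pi*(r_o^2 - r_i^2)
r_o = 17.5 mm, r_i = 8 mm
A = 761.051 mm^2
sigma = F/A = 3610 / 761.051
sigma = 4.743 MPa


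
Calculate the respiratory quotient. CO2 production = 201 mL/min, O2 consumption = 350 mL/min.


RQ = VCO2 / VO2
RQ = 201 / 350
RQ = 0.5743


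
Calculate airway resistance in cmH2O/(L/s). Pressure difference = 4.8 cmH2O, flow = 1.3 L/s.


R = dP / flow
R = 4.8 / 1.3
R = 3.692 cmH2O/(L/s)


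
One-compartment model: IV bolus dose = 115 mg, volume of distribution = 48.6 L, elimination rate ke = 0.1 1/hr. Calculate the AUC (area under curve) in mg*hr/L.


C0 = Dose/Vd = 115/48.6 = 2.36626 mg/L
AUC = C0/ke = 2.36626/0.1
AUC = 23.66 mg*hr/L


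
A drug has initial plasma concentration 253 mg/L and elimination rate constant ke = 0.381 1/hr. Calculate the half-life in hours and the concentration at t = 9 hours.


t_half = ln(2) / ke = 0.693147 / 0.381 = 1.819 hr
C(t) = C0 * exp(-ke*t) = 253 * exp(-0.381*9)
C(9) = 8.202 mg/L


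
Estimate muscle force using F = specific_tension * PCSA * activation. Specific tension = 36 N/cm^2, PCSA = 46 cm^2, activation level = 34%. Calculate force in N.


F = sigma * PCSA * activation
F = 36 * 46 * 0.34
F = 563 N


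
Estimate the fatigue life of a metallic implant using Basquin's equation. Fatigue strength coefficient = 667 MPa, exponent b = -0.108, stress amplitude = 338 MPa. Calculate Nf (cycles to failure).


sigma_a = sigma_f' * (2Nf)^b
2Nf = (sigma_a/sigma_f')^(1/b)
2Nf = (338/667)^(1/-0.108)
2Nf = 541.27492
Nf = 270.6


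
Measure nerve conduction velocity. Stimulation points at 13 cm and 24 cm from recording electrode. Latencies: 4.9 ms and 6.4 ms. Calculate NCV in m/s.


Distance = (24 - 13) / 100 = 0.11 m
dt = (6.4 - 4.9) / 1000 = 0.0015 s
NCV = dist / dt = 73.33 m/s


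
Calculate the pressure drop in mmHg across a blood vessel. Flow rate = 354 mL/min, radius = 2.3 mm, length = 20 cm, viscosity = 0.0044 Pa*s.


dP = 8*mu*L*Q / (pi*r^4)
Q = 354 mL/min = 5.9e-06 m^3/s
dP = 472.458 Pa = 472.458 / 133.322 mmHg = 3.544 mmHg


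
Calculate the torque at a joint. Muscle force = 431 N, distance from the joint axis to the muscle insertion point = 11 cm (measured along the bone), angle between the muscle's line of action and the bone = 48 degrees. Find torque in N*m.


Torque = F * d * sin(theta)   (moment arm = d*sin(theta))
d = 11 cm = 0.11 m
Torque = 431 * 0.11 * sin(48)
Torque = 35.23 N*m


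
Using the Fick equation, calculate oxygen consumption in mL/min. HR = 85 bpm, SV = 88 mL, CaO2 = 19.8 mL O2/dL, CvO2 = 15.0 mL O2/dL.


CO = HR*SV = 85*88/1000 = 7.48 L/min
a-v O2 diff = 19.8 - 15.0 = 4.8 mL/dL
VO2 = CO * (CaO2-CvO2) * 10 dL/L
VO2 = 7.48 * 4.8 * 10
VO2 = 359 mL/min


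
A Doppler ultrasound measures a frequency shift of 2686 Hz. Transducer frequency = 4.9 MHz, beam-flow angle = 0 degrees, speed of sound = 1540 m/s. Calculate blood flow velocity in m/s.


v = fd * c / (2 * f0 * cos(theta))
v = 2686 * 1540 / (2 * 4.9000e+06 * cos(0))
v = 0.4221 m/s


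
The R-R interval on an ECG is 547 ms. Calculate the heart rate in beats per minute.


HR = 60 / RR_interval(s)
RR = 547 ms = 0.547 s
HR = 60 / 0.547 = 109.7 bpm


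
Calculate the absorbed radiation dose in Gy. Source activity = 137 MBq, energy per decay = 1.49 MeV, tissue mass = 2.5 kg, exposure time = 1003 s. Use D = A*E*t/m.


A = 137 MBq = 1.3700e+08 Bq
E = 1.49 MeV = 2.38698e-13 J
D = A*E*t/m = 1.3700e+08*2.38698e-13*1003/2.5
D = 0.01312 Gy


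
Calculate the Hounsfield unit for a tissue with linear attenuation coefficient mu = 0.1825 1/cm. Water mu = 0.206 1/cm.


HU = ((mu_tissue - mu_water) / mu_water) * 1000
HU = ((0.1825 - 0.206) / 0.206) * 1000
HU = -114.1


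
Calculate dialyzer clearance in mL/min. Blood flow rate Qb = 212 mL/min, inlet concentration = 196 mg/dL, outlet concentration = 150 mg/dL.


K = Qb * (Cb_in - Cb_out) / Cb_in
K = 212 * (196 - 150) / 196
K = 49.76 mL/min


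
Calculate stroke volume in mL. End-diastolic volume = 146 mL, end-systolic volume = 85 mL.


SV = EDV - ESV
SV = 146 - 85
SV = 61 mL


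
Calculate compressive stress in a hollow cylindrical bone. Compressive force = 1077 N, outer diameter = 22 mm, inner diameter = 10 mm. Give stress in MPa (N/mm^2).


A = pi*(r_o^2 - r_i^2)
r_o = 11 mm, r_i = 5 mm
A = 301.593 mm^2
sigma = F/A = 1077 / 301.593
sigma = 3.571 MPa


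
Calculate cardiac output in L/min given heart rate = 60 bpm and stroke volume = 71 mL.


CO = HR * SV
CO = 60 * 71 / 1000
CO = 4.26 L/min


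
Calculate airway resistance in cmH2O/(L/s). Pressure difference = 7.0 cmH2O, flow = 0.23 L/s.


R = dP / flow
R = 7.0 / 0.23
R = 30.43 cmH2O/(L/s)


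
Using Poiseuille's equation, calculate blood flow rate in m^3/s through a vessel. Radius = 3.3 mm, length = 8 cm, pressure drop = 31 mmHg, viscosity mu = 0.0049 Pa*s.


Q = pi*r^4*dP / (8*mu*L)
r = 0.0033 m, L = 0.08 m
dP = 31 mmHg = 4132.982 Pa
Q = 4.9101e-04 m^3/s


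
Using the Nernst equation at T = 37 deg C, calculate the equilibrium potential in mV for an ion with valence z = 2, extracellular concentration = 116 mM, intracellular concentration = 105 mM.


E = (RT/(zF)) * ln(C_out/C_in)
T = 37 + 273.15 = 310.15 K
E = (8.314 * 310.15 / (2 * 96485)) * ln(116/105)
E = 1.331 mV


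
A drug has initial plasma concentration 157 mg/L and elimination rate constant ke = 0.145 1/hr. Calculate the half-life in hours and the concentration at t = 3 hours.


t_half = ln(2) / ke = 0.693147 / 0.145 = 4.78 hr
C(t) = C0 * exp(-ke*t) = 157 * exp(-0.145*3)
C(3) = 101.6 mg/L


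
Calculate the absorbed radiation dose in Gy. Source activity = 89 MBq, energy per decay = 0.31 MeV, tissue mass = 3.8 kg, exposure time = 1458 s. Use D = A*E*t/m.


A = 89 MBq = 8.9000e+07 Bq
E = 0.31 MeV = 4.9662e-14 J
D = A*E*t/m = 8.9000e+07*4.9662e-14*1458/3.8
D = 0.001696 Gy


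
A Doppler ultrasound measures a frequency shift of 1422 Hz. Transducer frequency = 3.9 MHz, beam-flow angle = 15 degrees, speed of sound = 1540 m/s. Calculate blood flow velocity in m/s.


v = fd * c / (2 * f0 * cos(theta))
v = 1422 * 1540 / (2 * 3.9000e+06 * cos(15))
v = 0.2907 m/s


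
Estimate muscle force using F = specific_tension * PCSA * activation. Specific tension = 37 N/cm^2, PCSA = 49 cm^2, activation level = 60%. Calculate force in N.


F = sigma * PCSA * activation
F = 37 * 49 * 0.6
F = 1088 N


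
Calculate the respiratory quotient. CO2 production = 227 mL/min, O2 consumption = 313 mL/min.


RQ = VCO2 / VO2
RQ = 227 / 313
RQ = 0.7252


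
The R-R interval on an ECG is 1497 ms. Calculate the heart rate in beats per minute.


HR = 60 / RR_interval(s)
RR = 1497 ms = 1.497 s
HR = 60 / 1.497 = 40.08 bpm


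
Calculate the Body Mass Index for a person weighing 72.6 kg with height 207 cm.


BMI = weight / height^2
height = 207 cm = 2.07 m
BMI = 72.6 / 2.07^2
BMI = 16.94 kg/m^2


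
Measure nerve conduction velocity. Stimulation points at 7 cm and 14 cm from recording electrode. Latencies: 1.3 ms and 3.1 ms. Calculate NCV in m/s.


Distance = (14 - 7) / 100 = 0.07 m
dt = (3.1 - 1.3) / 1000 = 0.0018 s
NCV = dist / dt = 38.89 m/s


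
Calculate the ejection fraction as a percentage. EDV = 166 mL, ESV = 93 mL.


SV = EDV - ESV = 166 - 93 = 73 mL
EF = SV/EDV * 100 = 73/166 * 100
EF = 43.98%
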